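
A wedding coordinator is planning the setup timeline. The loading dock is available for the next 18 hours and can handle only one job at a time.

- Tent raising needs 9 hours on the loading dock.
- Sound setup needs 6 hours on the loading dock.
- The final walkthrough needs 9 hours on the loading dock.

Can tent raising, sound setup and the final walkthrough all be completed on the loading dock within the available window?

No

Running back to back, the jobs need 9 + 6 + 9 = 24 hours on the loading dock.
Since 24 > 18, they cannot all fit.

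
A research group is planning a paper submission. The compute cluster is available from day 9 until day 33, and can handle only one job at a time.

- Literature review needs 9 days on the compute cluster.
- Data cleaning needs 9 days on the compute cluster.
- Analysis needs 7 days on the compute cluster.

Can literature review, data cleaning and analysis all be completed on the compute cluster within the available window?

The compute cluster window is 33 − 9 = 24 days.
Running back to back, the jobs need 9 + 9 + 7 = 25 days on the compute cluster.
Since 25 > 24, they cannot all fit.

No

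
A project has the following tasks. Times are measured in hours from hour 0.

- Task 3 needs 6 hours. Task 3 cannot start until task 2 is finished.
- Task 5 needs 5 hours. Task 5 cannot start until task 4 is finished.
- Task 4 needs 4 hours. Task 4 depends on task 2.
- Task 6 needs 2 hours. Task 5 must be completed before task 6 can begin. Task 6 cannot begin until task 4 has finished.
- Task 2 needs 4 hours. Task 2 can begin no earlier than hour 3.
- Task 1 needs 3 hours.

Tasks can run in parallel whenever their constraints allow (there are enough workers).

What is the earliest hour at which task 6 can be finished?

18

Task 2 cannot begin until its own release at hour 3. It runs from hour 3 to 3 + 4 = hour 7.
After task 2 (finishes hour 7), task 4 can start at hour 7 and finishes at hour 11.
Task 5 waits on task 4 (finishes hour 11), so it starts at hour 11 and finishes at 11 + 5 = hour 16.
Task 6 cannot start until task 5 (finishes hour 16); task 4 (finishes hour 11). The controlling bound is hour 16, so task 6 finishes at 16 + 2 = hour 18.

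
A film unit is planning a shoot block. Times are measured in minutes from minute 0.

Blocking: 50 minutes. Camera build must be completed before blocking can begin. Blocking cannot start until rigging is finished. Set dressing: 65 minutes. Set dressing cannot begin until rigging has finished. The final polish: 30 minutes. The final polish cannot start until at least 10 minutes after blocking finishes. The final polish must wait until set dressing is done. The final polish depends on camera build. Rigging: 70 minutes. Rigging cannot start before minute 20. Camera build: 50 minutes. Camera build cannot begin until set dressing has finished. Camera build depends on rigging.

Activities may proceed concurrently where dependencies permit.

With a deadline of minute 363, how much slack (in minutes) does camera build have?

After its own release at minute 20, rigging can start at minute 20 and finishes at minute 90.
Set dressing waits on rigging (finishes minute 90), so it starts at minute 90 and finishes at 90 + 65 = minute 155.
Camera build needs all of set dressing (finishes minute 155); rigging (finishes minute 90). That puts its earliest start at minute 155; it finishes at 155 + 50 = minute 205.

Working backward from the deadline:
The final polish has no dependents, so it just needs to finish by minute 363. Starting by 363 − 30 = minute 333 achieves that.
Blocking has to be done before the final polish (must start by minute 333, minus 10-minute gap → minute 323). That means finishing by minute 323, i.e. starting by 323 − 50 = minute 273.
For camera build: blocking (must start by minute 273); the final polish (must start by minute 333). The most restrictive is minute 273; with a 50-minute duration, camera build must start by minute 223.
So camera build can start as early as minute 155 and as late as minute 223, giving 223 − 155 = 68 minutes of slack.

68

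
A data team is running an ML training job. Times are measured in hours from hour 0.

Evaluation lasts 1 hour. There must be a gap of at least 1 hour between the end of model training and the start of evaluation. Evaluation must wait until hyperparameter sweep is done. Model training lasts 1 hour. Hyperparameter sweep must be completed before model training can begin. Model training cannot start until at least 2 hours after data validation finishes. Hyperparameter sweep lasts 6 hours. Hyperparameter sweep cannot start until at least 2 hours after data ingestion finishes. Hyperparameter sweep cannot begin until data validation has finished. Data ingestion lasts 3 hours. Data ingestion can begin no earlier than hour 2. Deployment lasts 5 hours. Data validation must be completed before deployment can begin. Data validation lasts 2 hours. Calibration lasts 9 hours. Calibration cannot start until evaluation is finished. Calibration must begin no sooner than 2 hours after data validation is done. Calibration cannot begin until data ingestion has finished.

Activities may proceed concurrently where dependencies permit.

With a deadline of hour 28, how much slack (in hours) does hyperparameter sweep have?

Nothing blocks data validation, so it runs from hour 0 to hour 2.
Data ingestion waits on its own release at hour 2, so it starts at hour 2 and finishes at 2 + 3 = hour 5.
Hyperparameter sweep needs all of data ingestion (finishes hour 5, plus 2-hour gap → hour 7); data validation (finishes hour 2). That puts its earliest start at hour 7; it finishes at 7 + 6 = hour 13.

Working backward from the deadline:
To finish by hour 28, calibration (duration 9) must start no later than hour 19.
Evaluation must finish before calibration (must start by hour 19). With a 1-hour duration, evaluation must start by 19 − 1 = hour 18.
Model training must finish before evaluation (must start by hour 18, minus 1-hour gap → hour 17). With a 1-hour duration, model training must start by 17 − 1 = hour 16.
Hyperparameter sweep feeds model training (must start by hour 16); evaluation (must start by hour 18). Taking the minimum, hyperparameter sweep must finish by hour 16 and start by 16 − 6 = hour 10.
So hyperparameter sweep can start as early as hour 7 and as late as hour 10, giving 10 − 7 = 3 hours of slack.

3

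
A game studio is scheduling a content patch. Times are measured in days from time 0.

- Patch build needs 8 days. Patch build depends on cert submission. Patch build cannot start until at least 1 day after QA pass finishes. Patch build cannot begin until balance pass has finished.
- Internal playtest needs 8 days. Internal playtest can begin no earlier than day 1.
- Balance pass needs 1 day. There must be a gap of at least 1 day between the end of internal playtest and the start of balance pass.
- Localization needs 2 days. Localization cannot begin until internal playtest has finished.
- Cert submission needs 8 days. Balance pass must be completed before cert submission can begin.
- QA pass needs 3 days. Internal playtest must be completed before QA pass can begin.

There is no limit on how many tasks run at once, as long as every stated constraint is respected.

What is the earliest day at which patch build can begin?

Internal playtest waits on its own release at day 1, so it starts at day 1 and finishes at 1 + 8 = day 9.
QA pass cannot begin until internal playtest (finishes day 9). It runs from day 9 to 9 + 3 = day 12.
Balance pass waits on internal playtest (finishes day 9, plus 1-day gap → day 10), so it starts at day 10 and finishes at 10 + 1 = day 11.
Cert submission waits on balance pass (finishes day 11), so it starts at day 11 and finishes at 11 + 8 = day 19.
Patch build waits on cert submission (finishes day 19); QA pass (finishes day 12, plus 1-day gap → day 13); balance pass (finishes day 11). The latest of these is day 19, which is the earliest patch build can start.

19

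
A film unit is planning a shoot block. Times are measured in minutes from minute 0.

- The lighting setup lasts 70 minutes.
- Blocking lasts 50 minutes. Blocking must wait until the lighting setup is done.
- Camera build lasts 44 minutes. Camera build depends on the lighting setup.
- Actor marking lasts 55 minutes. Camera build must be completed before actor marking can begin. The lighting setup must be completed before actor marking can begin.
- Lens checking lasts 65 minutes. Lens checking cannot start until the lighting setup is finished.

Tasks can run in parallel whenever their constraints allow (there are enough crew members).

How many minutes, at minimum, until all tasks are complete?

Nothing blocks the lighting setup, so it runs from minute 0 to minute 70.
Blocking waits on the lighting setup (finishes minute 70), so it starts at minute 70 and finishes at 70 + 50 = minute 120.
Lens checking waits on the lighting setup (finishes minute 70), so it starts at minute 70 and finishes at 70 + 65 = minute 135.
After the lighting setup (finishes minute 70), camera build can start at minute 70 and finishes at minute 114.
For actor marking: camera build (finishes minute 114); the lighting setup (finishes minute 70). Taking the maximum gives a start of minute 114, and it finishes at 114 + 55 = minute 169.
All tasks are finished once the last one completes. Finish times: The lighting setup at 70, Camera build at 114, Lens checking at 135, Blocking at 120, Actor marking at 169. The latest is minute 169.

169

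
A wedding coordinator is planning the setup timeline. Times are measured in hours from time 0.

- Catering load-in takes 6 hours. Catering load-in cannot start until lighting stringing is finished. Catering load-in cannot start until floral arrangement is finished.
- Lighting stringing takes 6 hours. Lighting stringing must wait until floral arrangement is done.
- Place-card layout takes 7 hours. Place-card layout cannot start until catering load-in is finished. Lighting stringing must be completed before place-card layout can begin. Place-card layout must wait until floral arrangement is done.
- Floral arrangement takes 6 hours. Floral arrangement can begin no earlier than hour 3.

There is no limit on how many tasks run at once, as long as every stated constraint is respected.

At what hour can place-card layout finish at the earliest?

After its own release at hour 3, floral arrangement can start at hour 3 and finishes at hour 9.
Lighting stringing cannot begin until floral arrangement (finishes hour 9). It runs from hour 9 to 9 + 6 = hour 15.
Catering load-in has to wait for lighting stringing (finishes hour 15); floral arrangement (finishes hour 9). The latest of these is hour 15, so catering load-in runs hour 15 to 15 + 6 = hour 21.
Place-card layout has to wait for catering load-in (finishes hour 21); lighting stringing (finishes hour 15); floral arrangement (finishes hour 9). The latest of these is hour 21, so place-card layout runs hour 21 to 21 + 7 = hour 28.

28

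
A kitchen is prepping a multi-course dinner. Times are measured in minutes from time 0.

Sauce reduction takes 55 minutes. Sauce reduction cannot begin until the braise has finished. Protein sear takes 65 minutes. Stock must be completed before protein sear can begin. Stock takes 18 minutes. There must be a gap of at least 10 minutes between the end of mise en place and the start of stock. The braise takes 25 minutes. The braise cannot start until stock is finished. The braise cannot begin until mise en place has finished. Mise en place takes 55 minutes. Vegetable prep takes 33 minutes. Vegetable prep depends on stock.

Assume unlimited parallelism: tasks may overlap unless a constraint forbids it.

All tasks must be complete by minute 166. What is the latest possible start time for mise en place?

3

To finish by minute 166, sauce reduction (duration 55) must start no later than minute 111.
The braise must finish before sauce reduction (must start by minute 111). With a 25-minute duration, the braise must start by 111 − 25 = minute 86.
Protein sear must finish by minute 166; it takes 65 minutes, so it must start by 166 − 65 = minute 101.
Vegetable prep has no dependents, so it just needs to finish by minute 166. Starting by 166 − 33 = minute 133 achieves that.
Stock feeds the braise (must start by minute 86); protein sear (must start by minute 101); vegetable prep (must start by minute 133). Taking the minimum, stock must finish by minute 86 and start by 86 − 18 = minute 68.
Mise en place has several dependents: stock (must start by minute 68, minus 10-minute gap → minute 58); the braise (must start by minute 86). The earliest of those limits is minute 58, so mise en place must start by 58 − 55 = minute 3.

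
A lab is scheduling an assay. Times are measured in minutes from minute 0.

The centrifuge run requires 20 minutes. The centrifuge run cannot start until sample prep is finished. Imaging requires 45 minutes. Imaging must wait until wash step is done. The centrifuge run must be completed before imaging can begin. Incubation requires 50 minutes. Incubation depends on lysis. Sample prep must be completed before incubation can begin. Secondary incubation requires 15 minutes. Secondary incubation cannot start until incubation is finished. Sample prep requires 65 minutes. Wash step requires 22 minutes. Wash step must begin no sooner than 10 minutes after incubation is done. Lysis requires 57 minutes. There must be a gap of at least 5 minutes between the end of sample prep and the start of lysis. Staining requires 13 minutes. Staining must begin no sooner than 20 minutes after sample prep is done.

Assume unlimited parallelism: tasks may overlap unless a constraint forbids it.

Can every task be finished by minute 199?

Sample prep has no prerequisites, so it starts at minute 0 and finishes at minute 65.
Staining cannot begin until sample prep (finishes minute 65, plus 20-minute gap → minute 85). It runs from minute 85 to 85 + 13 = minute 98.
After sample prep (finishes minute 65), the centrifuge run can start at minute 65 and finishes at minute 85.
Lysis cannot begin until sample prep (finishes minute 65, plus 5-minute gap → minute 70). It runs from minute 70 to 70 + 57 = minute 127.
Incubation has to wait for lysis (finishes minute 127); sample prep (finishes minute 65). The latest of these is minute 127, so incubation runs minute 127 to 127 + 50 = minute 177.
Secondary incubation waits on incubation (finishes minute 177), so it starts at minute 177 and finishes at 177 + 15 = minute 192.
Wash step waits on incubation (finishes minute 177, plus 10-minute gap → minute 187), so it starts at minute 187 and finishes at 187 + 22 = minute 209.
Imaging cannot start until wash step (finishes minute 209); the centrifuge run (finishes minute 85). The controlling bound is minute 209, so imaging finishes at 209 + 45 = minute 254.
The earliest everything can be done is minute 254, which is after the deadline of 199, so it is not possible.

No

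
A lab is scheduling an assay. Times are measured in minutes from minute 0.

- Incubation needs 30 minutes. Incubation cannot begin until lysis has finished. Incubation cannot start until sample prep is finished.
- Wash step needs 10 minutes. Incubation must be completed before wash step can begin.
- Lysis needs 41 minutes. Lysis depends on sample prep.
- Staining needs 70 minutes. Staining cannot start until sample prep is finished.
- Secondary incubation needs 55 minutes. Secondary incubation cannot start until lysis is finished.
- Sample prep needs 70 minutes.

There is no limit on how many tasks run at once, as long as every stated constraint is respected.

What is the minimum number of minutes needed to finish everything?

166

Sample prep can start immediately at minute 0; it finishes at minute 70.
Staining waits on sample prep (finishes minute 70), so it starts at minute 70 and finishes at 70 + 70 = minute 140.
After sample prep (finishes minute 70), lysis can start at minute 70 and finishes at minute 111.
Secondary incubation cannot begin until lysis (finishes minute 111). It runs from minute 111 to 111 + 55 = minute 166.
For incubation: lysis (finishes minute 111); sample prep (finishes minute 70). Taking the maximum gives a start of minute 111, and it finishes at 111 + 30 = minute 141.
Wash step cannot begin until incubation (finishes minute 141). It runs from minute 141 to 141 + 10 = minute 151.
All tasks are finished once the last one completes. Finish times: Sample prep at 70, Lysis at 111, Incubation at 141, Wash step at 151, Staining at 140, Secondary incubation at 166. The latest is minute 166.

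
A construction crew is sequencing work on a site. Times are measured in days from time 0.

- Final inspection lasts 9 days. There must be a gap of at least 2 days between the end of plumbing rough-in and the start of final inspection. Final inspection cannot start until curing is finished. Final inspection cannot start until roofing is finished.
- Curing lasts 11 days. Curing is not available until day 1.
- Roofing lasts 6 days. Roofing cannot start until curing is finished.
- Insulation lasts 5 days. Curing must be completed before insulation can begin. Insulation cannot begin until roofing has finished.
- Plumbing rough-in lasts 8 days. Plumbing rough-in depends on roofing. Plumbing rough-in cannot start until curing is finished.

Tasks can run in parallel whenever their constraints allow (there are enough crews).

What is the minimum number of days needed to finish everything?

After its own release at day 1, curing can start at day 1 and finishes at day 12.
After curing (finishes day 12), roofing can start at day 12 and finishes at day 18.
For insulation: curing (finishes day 12); roofing (finishes day 18). Taking the maximum gives a start of day 18, and it finishes at 18 + 5 = day 23.
Plumbing rough-in has to wait for roofing (finishes day 18); curing (finishes day 12). The latest of these is day 18, so plumbing rough-in runs day 18 to 18 + 8 = day 26.
Final inspection cannot start until plumbing rough-in (finishes day 26, plus 2-day gap → day 28); curing (finishes day 12); roofing (finishes day 18). The controlling bound is day 28, so final inspection finishes at 28 + 9 = day 37.
All tasks are finished once the last one completes. Finish times: Curing at 12, Roofing at 18, Plumbing rough-in at 26, Insulation at 23, Final inspection at 37. The latest is day 37.

37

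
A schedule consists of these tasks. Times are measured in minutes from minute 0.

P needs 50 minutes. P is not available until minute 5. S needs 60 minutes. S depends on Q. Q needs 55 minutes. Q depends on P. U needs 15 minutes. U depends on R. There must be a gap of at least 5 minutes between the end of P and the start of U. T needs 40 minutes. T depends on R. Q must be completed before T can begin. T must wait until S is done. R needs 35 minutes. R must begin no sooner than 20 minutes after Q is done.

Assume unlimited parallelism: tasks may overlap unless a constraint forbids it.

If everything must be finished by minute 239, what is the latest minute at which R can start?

164

T must finish by minute 239; it takes 40 minutes, so it must start by 239 − 40 = minute 199.
U must finish by minute 239; it takes 15 minutes, so it must start by 239 − 15 = minute 224.
R feeds T (must start by minute 199); U (must start by minute 224). Taking the minimum, R must finish by minute 199 and start by 199 − 35 = minute 164.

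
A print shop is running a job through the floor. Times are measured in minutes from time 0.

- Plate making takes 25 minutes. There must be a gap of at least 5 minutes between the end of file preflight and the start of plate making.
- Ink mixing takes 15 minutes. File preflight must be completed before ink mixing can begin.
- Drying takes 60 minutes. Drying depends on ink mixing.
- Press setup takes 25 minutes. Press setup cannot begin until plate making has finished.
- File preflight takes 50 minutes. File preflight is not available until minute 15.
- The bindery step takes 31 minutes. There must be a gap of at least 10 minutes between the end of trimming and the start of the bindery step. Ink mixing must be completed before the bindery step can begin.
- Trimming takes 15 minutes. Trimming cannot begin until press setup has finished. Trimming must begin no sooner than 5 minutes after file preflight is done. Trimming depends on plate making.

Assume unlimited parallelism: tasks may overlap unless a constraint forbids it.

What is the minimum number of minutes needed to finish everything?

File preflight cannot begin until its own release at minute 15. It runs from minute 15 to 15 + 50 = minute 65.
Ink mixing waits on file preflight (finishes minute 65), so it starts at minute 65 and finishes at 65 + 15 = minute 80.
Drying waits on ink mixing (finishes minute 80), so it starts at minute 80 and finishes at 80 + 60 = minute 140.
Plate making waits on file preflight (finishes minute 65, plus 5-minute gap → minute 70), so it starts at minute 70 and finishes at 70 + 25 = minute 95.
After plate making (finishes minute 95), press setup can start at minute 95 and finishes at minute 120.
For trimming: press setup (finishes minute 120); file preflight (finishes minute 65, plus 5-minute gap → minute 70); plate making (finishes minute 95). Taking the maximum gives a start of minute 120, and it finishes at 120 + 15 = minute 135.
The bindery step has to wait for trimming (finishes minute 135, plus 10-minute gap → minute 145); ink mixing (finishes minute 80). The latest of these is minute 145, so the bindery step runs minute 145 to 145 + 31 = minute 176.
All tasks are finished once the last one completes. Finish times: File preflight at 65, Plate making at 95, Ink mixing at 80, Press setup at 120, Drying at 140, Trimming at 135, The bindery step at 176. The latest is minute 176.

176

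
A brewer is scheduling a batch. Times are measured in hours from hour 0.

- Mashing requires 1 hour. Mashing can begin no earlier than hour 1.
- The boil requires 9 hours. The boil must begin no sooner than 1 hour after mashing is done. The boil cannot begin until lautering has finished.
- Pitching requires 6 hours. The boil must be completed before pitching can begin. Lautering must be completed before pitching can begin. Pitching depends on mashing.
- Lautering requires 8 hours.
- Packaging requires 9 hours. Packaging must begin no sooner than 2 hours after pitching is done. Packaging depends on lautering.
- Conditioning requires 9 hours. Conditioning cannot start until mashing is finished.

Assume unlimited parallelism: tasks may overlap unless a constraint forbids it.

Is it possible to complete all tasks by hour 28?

Lautering can start immediately at hour 0; it finishes at hour 8.
Mashing cannot begin until its own release at hour 1. It runs from hour 1 to 1 + 1 = hour 2.
After mashing (finishes hour 2), conditioning can start at hour 2 and finishes at hour 11.
The boil has to wait for mashing (finishes hour 2, plus 1-hour gap → hour 3); lautering (finishes hour 8). The latest of these is hour 8, so the boil runs hour 8 to 8 + 9 = hour 17.
Pitching cannot start until the boil (finishes hour 17); lautering (finishes hour 8); mashing (finishes hour 2). The controlling bound is hour 17, so pitching finishes at 17 + 6 = hour 23.
Packaging needs all of pitching (finishes hour 23, plus 2-hour gap → hour 25); lautering (finishes hour 8). That puts its earliest start at hour 25; it finishes at 25 + 9 = hour 34.
The earliest everything can be done is hour 34, which is after the deadline of 28, so it is not possible.

No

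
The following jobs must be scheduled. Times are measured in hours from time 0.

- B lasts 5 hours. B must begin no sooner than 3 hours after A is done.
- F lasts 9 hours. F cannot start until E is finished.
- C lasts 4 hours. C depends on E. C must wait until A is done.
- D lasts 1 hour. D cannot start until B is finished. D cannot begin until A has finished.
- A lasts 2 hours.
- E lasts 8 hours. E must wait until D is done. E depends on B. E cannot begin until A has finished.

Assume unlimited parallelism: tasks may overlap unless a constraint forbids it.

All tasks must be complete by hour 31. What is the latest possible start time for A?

3

Nothing follows C; the deadline of hour 31 is its only limit. It must start by 31 − 4 = hour 27.
F must finish by hour 31; it takes 9 hours, so it must start by 31 − 9 = hour 22.
E must finish in time for C (must start by hour 27); F (must start by hour 22). The tightest is hour 22, so E must start by 22 − 8 = hour 14.
D must finish before E (must start by hour 14). With a 1-hour duration, D must start by 14 − 1 = hour 13.
B must finish in time for D (must start by hour 13); E (must start by hour 14). The tightest is hour 13, so B must start by 13 − 5 = hour 8.
For A: B (must start by hour 8, minus 3-hour gap → hour 5); C (must start by hour 27); D (must start by hour 13); E (must start by hour 14). The most restrictive is hour 5; with a 2-hour duration, A must start by hour 3.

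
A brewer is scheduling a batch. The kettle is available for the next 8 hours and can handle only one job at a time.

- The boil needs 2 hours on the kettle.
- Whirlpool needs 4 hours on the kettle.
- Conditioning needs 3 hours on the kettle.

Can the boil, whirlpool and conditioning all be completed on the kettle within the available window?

Running back to back, the jobs need 2 + 4 + 3 = 9 hours on the kettle.
Since 9 > 8, they cannot all fit.

No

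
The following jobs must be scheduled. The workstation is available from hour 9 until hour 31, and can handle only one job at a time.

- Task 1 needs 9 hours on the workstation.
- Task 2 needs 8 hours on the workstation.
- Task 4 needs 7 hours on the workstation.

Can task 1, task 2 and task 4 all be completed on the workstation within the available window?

No

The workstation window is 31 − 9 = 22 hours.
Running back to back, the jobs need 9 + 8 + 7 = 24 hours on the workstation.
Since 24 > 22, they cannot all fit.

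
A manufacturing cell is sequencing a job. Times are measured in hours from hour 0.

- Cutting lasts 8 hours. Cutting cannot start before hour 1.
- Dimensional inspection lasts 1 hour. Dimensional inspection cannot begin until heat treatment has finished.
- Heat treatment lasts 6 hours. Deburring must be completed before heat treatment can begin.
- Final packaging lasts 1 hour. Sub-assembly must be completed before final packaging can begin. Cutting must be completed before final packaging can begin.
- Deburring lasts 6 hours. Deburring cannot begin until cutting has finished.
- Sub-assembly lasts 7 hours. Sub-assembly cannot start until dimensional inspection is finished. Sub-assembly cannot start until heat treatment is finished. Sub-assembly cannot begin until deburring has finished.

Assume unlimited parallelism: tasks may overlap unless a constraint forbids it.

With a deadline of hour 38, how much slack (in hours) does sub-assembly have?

After its own release at hour 1, cutting can start at hour 1 and finishes at hour 9.
After cutting (finishes hour 9), deburring can start at hour 9 and finishes at hour 15.
Heat treatment waits on deburring (finishes hour 15), so it starts at hour 15 and finishes at 15 + 6 = hour 21.
Dimensional inspection waits on heat treatment (finishes hour 21), so it starts at hour 21 and finishes at 21 + 1 = hour 22.
For sub-assembly: dimensional inspection (finishes hour 22); heat treatment (finishes hour 21); deburring (finishes hour 15). Taking the maximum gives a start of hour 22, and it finishes at 22 + 7 = hour 29.

Working backward from the deadline:
Final packaging has no dependents, so it just needs to finish by hour 38. Starting by 38 − 1 = hour 37 achieves that.
Sub-assembly feeds into final packaging (must start by hour 37); so sub-assembly must finish by hour 37 and therefore start by hour 30.
So sub-assembly can start as early as hour 22 and as late as hour 30, giving 30 − 22 = 8 hours of slack.

8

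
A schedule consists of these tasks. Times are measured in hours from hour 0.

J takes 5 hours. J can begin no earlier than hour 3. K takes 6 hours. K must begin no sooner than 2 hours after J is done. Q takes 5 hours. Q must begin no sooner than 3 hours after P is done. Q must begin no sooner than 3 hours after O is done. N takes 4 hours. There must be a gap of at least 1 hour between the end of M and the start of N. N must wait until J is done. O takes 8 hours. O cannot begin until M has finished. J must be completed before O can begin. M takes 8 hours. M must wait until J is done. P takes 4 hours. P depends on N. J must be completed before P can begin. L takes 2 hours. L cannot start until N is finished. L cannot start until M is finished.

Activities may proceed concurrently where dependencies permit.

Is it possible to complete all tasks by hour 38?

After its own release at hour 3, J can start at hour 3 and finishes at hour 8.
M cannot begin until J (finishes hour 8). It runs from hour 8 to 8 + 8 = hour 16.
O has to wait for M (finishes hour 16); J (finishes hour 8). The latest of these is hour 16, so O runs hour 16 to 16 + 8 = hour 24.
N cannot start until M (finishes hour 16, plus 1-hour gap → hour 17); J (finishes hour 8). The controlling bound is hour 17, so N finishes at 17 + 4 = hour 21.
For P: N (finishes hour 21); J (finishes hour 8). Taking the maximum gives a start of hour 21, and it finishes at 21 + 4 = hour 25.
Q needs all of P (finishes hour 25, plus 3-hour gap → hour 28); O (finishes hour 24, plus 3-hour gap → hour 27). That puts its earliest start at hour 28; it finishes at 28 + 5 = hour 33.
L needs all of N (finishes hour 21); M (finishes hour 16). That puts its earliest start at hour 21; it finishes at 21 + 2 = hour 23.
After J (finishes hour 8, plus 2-hour gap → hour 10), K can start at hour 10 and finishes at hour 16.
Every task is finished by hour 33, which is no later than the deadline of 38, so the schedule is feasible.

Yes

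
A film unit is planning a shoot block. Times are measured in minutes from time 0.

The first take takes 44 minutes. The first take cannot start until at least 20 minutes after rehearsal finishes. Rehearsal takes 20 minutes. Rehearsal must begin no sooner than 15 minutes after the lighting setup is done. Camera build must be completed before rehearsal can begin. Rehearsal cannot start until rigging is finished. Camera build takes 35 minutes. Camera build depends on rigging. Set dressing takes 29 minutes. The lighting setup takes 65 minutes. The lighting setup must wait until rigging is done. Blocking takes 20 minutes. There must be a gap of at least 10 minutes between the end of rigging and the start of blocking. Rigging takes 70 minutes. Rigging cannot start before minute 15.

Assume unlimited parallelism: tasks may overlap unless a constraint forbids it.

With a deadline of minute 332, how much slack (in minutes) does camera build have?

Rigging cannot begin until its own release at minute 15. It runs from minute 15 to 15 + 70 = minute 85.
After rigging (finishes minute 85), camera build can start at minute 85 and finishes at minute 120.

Working backward from the deadline:
Nothing follows the first take; the deadline of minute 332 is its only limit. It must start by 332 − 44 = minute 288.
Rehearsal must finish before the first take (must start by minute 288, minus 20-minute gap → minute 268). With a 20-minute duration, rehearsal must start by 268 − 20 = minute 248.
Camera build feeds into rehearsal (must start by minute 248); so camera build must finish by minute 248 and therefore start by minute 213.
So camera build can start as early as minute 85 and as late as minute 213, giving 213 − 85 = 128 minutes of slack.

128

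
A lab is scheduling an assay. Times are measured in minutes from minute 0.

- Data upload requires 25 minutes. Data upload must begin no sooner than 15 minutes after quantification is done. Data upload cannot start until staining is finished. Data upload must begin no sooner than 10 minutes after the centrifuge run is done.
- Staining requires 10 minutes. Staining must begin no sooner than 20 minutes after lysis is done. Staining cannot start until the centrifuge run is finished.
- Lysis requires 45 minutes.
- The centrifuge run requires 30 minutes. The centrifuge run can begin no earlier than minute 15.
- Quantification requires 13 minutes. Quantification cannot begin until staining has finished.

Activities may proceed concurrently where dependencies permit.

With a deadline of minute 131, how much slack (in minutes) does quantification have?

The centrifuge run cannot begin until its own release at minute 15. It runs from minute 15 to 15 + 30 = minute 45.
Lysis can start immediately at minute 0; it finishes at minute 45.
For staining: lysis (finishes minute 45, plus 20-minute gap → minute 65); the centrifuge run (finishes minute 45). Taking the maximum gives a start of minute 65, and it finishes at 65 + 10 = minute 75.
Quantification waits on staining (finishes minute 75), so it starts at minute 75 and finishes at 75 + 13 = minute 88.

Working backward from the deadline:
Nothing follows data upload; the deadline of minute 131 is its only limit. It must start by 131 − 25 = minute 106.
Since data upload (must start by minute 106, minus 15-minute gap → minute 91) depends on it, quantification must finish by minute 91. Backing off its 13-minute duration gives a latest start of minute 78.
So quantification can start as early as minute 75 and as late as minute 78, giving 78 − 75 = 3 minutes of slack.

3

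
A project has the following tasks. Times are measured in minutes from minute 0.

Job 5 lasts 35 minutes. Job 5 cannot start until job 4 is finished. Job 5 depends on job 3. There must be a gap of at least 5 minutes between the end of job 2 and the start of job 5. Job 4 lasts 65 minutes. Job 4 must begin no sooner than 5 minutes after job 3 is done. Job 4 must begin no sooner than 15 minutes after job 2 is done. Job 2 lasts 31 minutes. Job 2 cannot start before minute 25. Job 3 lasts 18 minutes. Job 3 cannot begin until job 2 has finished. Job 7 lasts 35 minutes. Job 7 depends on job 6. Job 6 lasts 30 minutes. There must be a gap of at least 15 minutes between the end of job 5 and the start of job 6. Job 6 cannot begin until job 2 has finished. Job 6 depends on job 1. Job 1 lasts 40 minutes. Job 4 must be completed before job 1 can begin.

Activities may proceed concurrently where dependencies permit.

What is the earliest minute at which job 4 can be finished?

144

Job 2 waits on its own release at minute 25, so it starts at minute 25 and finishes at 25 + 31 = minute 56.
Job 3 cannot begin until job 2 (finishes minute 56). It runs from minute 56 to 56 + 18 = minute 74.
Job 4 cannot start until job 3 (finishes minute 74, plus 5-minute gap → minute 79); job 2 (finishes minute 56, plus 15-minute gap → minute 71). The controlling bound is minute 79, so job 4 finishes at 79 + 65 = minute 144.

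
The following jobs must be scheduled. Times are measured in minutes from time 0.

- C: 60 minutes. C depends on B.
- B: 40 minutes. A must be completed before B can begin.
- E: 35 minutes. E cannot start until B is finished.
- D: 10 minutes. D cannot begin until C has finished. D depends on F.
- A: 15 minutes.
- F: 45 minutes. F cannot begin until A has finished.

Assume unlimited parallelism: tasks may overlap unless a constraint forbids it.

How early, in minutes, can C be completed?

Nothing blocks A, so it runs from minute 0 to minute 15.
B waits on A (finishes minute 15), so it starts at minute 15 and finishes at 15 + 40 = minute 55.
C cannot begin until B (finishes minute 55). It runs from minute 55 to 55 + 60 = minute 115.

115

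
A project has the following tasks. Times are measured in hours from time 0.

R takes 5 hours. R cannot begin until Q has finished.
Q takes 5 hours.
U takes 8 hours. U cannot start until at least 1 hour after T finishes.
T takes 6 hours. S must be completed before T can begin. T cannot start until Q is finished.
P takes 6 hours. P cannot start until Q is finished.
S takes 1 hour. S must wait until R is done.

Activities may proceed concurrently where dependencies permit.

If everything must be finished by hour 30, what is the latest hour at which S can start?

U has no dependents, so it just needs to finish by hour 30. Starting by 30 − 8 = hour 22 achieves that.
T has to be done before U (must start by hour 22, minus 1-hour gap → hour 21). That means finishing by hour 21, i.e. starting by 21 − 6 = hour 15.
S must finish before T (must start by hour 15). With a 1-hour duration, S must start by 15 − 1 = hour 14.

14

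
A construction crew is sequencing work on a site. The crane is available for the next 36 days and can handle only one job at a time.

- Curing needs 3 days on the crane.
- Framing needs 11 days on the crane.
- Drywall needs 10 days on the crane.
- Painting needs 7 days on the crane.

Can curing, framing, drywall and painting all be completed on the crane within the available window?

Yes

Running back to back, the jobs need 3 + 11 + 10 + 7 = 31 days on the crane.
Since 31 ≤ 36, they fit within the window.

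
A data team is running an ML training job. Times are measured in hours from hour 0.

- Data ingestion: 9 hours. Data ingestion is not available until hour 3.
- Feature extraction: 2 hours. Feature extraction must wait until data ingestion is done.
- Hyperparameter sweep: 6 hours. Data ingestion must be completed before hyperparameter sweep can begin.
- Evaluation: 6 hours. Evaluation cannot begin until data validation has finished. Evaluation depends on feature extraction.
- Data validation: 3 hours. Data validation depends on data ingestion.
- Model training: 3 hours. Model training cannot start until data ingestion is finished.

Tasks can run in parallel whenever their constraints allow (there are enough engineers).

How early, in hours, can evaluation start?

Data ingestion waits on its own release at hour 3, so it starts at hour 3 and finishes at 3 + 9 = hour 12.
Feature extraction cannot begin until data ingestion (finishes hour 12). It runs from hour 12 to 12 + 2 = hour 14.
Data validation cannot begin until data ingestion (finishes hour 12). It runs from hour 12 to 12 + 3 = hour 15.
Evaluation waits on data validation (finishes hour 15); feature extraction (finishes hour 14). The latest of these is hour 15, which is the earliest evaluation can start.

15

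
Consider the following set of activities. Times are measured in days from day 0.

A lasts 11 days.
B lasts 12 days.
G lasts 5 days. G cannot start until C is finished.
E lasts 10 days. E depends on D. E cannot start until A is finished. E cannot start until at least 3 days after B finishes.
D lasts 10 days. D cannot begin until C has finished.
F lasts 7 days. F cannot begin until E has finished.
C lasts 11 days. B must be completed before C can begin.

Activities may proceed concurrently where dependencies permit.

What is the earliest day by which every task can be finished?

50

B can start immediately at day 0; it finishes at day 12.
C cannot begin until B (finishes day 12). It runs from day 12 to 12 + 11 = day 23.
After C (finishes day 23), G can start at day 23 and finishes at day 28.
After C (finishes day 23), D can start at day 23 and finishes at day 33.
Nothing blocks A, so it runs from day 0 to day 11.
E cannot start until D (finishes day 33); A (finishes day 11); B (finishes day 12, plus 3-day gap → day 15). The controlling bound is day 33, so E finishes at 33 + 10 = day 43.
After E (finishes day 43), F can start at day 43 and finishes at day 50.
All tasks are finished once the last one completes. Finish times: A at 11, B at 12, C at 23, D at 33, E at 43, F at 50, G at 28. The latest is day 50.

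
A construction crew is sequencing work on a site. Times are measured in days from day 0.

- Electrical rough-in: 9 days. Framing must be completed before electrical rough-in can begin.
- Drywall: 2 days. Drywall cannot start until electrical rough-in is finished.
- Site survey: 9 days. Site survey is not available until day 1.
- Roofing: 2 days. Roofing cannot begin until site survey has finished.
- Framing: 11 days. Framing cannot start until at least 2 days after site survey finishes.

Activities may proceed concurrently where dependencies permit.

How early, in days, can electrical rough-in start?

23

Site survey waits on its own release at day 1, so it starts at day 1 and finishes at 1 + 9 = day 10.
After site survey (finishes day 10, plus 2-day gap → day 12), framing can start at day 12 and finishes at day 23.
Electrical rough-in waits on framing (finishes day 23), so the earliest it can start is day 23.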